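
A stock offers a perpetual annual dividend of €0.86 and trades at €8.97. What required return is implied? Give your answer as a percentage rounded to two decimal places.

9.59%

P = C/r ⇒ r = C/P = €0.86/€8.97 = 0.095875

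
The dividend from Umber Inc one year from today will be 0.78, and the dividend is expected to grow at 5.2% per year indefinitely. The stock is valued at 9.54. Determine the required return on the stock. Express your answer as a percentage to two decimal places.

P = D₁/(r − g) ⇒ r = D₁/P + g = 0.7800/9.54 + 0.052 = 0.081761 + 0.052 = 0.133761

13.38%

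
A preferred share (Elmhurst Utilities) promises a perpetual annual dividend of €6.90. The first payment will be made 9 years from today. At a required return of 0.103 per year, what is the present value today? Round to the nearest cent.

€30.58

Value at end of year 8: C / r = €6.90 / 0.103 = €66.9903
Discount to today: PV = €66.9903 / (1 + 0.103)^8 = €66.9903 / 2.190807 = €30.58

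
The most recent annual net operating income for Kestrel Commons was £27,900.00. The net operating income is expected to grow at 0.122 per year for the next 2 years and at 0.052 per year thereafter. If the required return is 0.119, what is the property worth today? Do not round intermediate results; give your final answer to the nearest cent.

D_1 = 31303.80000
D_2 = 35122.86360
Terminal value at year 2: TV = D_2×(1+g_2)/(r−g_2) = 36949.25251/0.067 = 551481.38070
P_0 = D_1/(1+r)^1 + D_2/(1+r)^2 + TV/(1+r)^2
    = 27974.79893 + 28049.79839 + 440423.70007 = 496448.29739

£496448.30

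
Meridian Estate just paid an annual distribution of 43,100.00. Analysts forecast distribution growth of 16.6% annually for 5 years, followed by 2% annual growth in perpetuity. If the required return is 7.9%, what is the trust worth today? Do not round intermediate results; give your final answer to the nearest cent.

1371603.25

D_1 = 50254.60000
D_2 = 58596.86360
D_3 = 68323.94296
D_4 = 79665.71749
D_5 = 92890.22659
Terminal value at year 5: TV = D_5×(1+g_2)/(r−g_2) = 94748.03112/0.059 = 1605898.83260
P_0 = D_1/(1+r)^1 + D_2/(1+r)^2 + D_3/(1+r)^3 + D_4/(1+r)^4 + D_5/(1+r)^5 + TV/(1+r)^5
    = 46575.16219 + 50330.52744 + 54388.68860 + 58774.06015 + 63513.02515 + 1098021.79077 = 1371603.25430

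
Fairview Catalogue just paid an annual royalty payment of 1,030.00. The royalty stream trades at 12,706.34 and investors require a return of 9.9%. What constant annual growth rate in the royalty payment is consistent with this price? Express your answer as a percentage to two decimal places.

1.66%

P = D₀(1+g)/(r−g) ⇒ P(r−g) = D₀(1+g) ⇒ g(P+D₀) = P·r − D₀
g = (P·r − D₀)/(P + D₀) = (12,706.34×0.099 − 1,030.00) / (12,706.34 + 1,030.00) = 0.016593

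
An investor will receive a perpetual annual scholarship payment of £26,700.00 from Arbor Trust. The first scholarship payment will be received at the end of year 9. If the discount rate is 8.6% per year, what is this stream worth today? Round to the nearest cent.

£160462.74

Value at end of year 8: C / r = £26,700.00 / 0.086 = £310,465.1163
Discount to today: PV = £310,465.1163 / (1 + 0.086)^8 = £310,465.1163 / 1.934811 = £160,462.74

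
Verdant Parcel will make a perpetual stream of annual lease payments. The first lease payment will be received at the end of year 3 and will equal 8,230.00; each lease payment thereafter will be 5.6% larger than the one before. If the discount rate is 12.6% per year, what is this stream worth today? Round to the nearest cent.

Value at end of year 2: C₁ / (r − g) = 8,230.00 / (0.126 − 0.056) = 117,571.4286
Discount to today: PV = 117,571.4286 / (1 + 0.126)^2 = 117,571.4286 / 1.267876 = 92,731.02

92731.02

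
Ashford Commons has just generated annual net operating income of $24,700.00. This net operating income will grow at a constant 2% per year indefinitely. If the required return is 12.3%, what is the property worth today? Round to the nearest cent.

$244601.94

D₁ = D₀ × (1 + g) = $24,700.00 × 1.02 = $25,194.0000
Growing perpetuity: P = D₁ / (r − g) = $25,194.0000 / (0.123 − 0.02) = $244,601.94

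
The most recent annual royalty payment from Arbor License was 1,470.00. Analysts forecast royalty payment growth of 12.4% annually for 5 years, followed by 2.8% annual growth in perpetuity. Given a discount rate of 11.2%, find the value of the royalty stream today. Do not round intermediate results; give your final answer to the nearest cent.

D_1 = 1652.28000
D_2 = 1857.16272
D_3 = 2087.45090
D_4 = 2346.29481
D_5 = 2637.23536
Terminal value at year 5: TV = D_5×(1+g_2)/(r−g_2) = 2711.07796/0.084 = 32274.73756
P_0 = D_1/(1+r)^1 + D_2/(1+r)^2 + D_3/(1+r)^3 + D_4/(1+r)^4 + D_5/(1+r)^5 + TV/(1+r)^5
    = 1485.86331 + 1501.89781 + 1518.10534 + 1534.48777 + 1551.04699 + 18981.86076 = 26573.26196

26573.26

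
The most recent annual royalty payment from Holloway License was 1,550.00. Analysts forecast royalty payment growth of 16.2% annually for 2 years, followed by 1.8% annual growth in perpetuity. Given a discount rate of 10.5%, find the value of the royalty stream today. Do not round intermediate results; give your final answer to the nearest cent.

23400.15

D_1 = 1801.10000
D_2 = 2092.87820
Terminal value at year 2: TV = D_2×(1+g_2)/(r−g_2) = 2130.55001/0.087 = 24489.08055
P_0 = D_1/(1+r)^1 + D_2/(1+r)^2 + TV/(1+r)^2
    = 1629.95475 + 1714.03386 + 20056.16637 = 23400.15499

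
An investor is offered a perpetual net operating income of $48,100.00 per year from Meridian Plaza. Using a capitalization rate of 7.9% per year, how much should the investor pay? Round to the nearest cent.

$608860.76

Level perpetuity: PV = C / r = $48,100.00 / 0.079 = $608,860.76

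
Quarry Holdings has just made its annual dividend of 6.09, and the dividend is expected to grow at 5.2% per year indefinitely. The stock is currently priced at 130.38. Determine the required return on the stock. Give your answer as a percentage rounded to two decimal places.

10.11%

D₁ = 6.09 × 1.052 = 6.4067
P = D₁/(r − g) ⇒ r = D₁/P + g = 6.4067/130.38 + 0.052 = 0.049139 + 0.052 = 0.101139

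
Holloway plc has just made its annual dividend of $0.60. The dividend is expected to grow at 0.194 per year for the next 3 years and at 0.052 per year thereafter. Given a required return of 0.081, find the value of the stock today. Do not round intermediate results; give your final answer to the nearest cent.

$31.53

D_1 = 0.71640
D_2 = 0.85538
D_3 = 1.02133
Terminal value at year 3: TV = D_3×(1+g_2)/(r−g_2) = 1.07443/0.029 = 37.04947
P_0 = D_1/(1+r)^1 + D_2/(1+r)^2 + D_3/(1+r)^3 + TV/(1+r)^3
    = 0.66272 + 0.73200 + 0.80851 + 29.32952 = 31.53274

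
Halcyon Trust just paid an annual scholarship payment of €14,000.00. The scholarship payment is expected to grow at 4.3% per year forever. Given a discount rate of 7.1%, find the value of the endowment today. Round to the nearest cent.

€521500.00

D₁ = D₀ × (1 + g) = €14,000.00 × 1.043 = €14,602.0000
Growing perpetuity: P = D₁ / (r − g) = €14,602.0000 / (0.071 − 0.043) = €521,500.00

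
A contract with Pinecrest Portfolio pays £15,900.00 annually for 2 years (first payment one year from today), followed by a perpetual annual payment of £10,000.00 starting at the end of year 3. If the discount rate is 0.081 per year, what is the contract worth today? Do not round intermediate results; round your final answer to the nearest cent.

£133963.64

PV of 2-year annuity: £15,900.00 × [1 − (1+0.081)^−2] / 0.081 = 28315.08154
Perpetuity value at year 2: £10,000.00 / 0.081 = 123456.79012
PV of perpetuity: 123456.79012 / (1+0.081)^2 = 105648.56274
Total PV = 28315.08154 + 105648.56274 = 133963.64428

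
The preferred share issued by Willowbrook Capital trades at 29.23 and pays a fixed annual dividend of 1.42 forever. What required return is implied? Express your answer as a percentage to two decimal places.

4.86%

P = C/r ⇒ r = C/P = 1.42/29.23 = 0.048580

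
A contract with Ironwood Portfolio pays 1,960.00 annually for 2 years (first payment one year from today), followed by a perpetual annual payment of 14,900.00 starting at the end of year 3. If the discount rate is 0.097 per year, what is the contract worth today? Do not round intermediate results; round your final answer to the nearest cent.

131059.65

PV of 2-year annuity: 1,960.00 × [1 − (1+0.097)^−2] / 0.097 = 3415.39743
Perpetuity value at year 2: 14,900.00 / 0.097 = 153608.24742
PV of perpetuity: 153608.24742 / (1+0.097)^2 = 127644.25679
Total PV = 3415.39743 + 127644.25679 = 131059.65422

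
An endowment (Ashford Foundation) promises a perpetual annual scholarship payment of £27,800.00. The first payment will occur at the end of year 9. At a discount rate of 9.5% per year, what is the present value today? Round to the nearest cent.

£141582.06

Value at end of year 8: C / r = £27,800.00 / 0.095 = £292,631.5789
Discount to today: PV = £292,631.5789 / (1 + 0.095)^8 = £292,631.5789 / 2.066869 = £141,582.06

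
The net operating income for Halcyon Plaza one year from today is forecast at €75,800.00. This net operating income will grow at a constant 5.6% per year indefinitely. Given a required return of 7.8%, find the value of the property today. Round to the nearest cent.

€3445454.55

Growing perpetuity: P = D₁ / (r − g) = €75,800.0000 / (0.078 − 0.056) = €3,445,454.55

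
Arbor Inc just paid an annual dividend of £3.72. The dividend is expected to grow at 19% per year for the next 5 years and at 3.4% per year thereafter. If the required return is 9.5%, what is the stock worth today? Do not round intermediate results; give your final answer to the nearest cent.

£119.63

D_1 = 4.42680
D_2 = 5.26789
D_3 = 6.26879
D_4 = 7.45986
D_5 = 8.87724
Terminal value at year 5: TV = D_5×(1+g_2)/(r−g_2) = 9.17906/0.061 = 150.47642
P_0 = D_1/(1+r)^1 + D_2/(1+r)^2 + D_3/(1+r)^3 + D_4/(1+r)^4 + D_5/(1+r)^5 + TV/(1+r)^5
    = 4.04274 + 4.39348 + 4.77465 + 5.18889 + 5.63907 + 95.58679 = 119.62561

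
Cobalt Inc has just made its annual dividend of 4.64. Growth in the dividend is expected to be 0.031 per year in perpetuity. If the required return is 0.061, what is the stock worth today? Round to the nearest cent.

159.46

D₁ = D₀ × (1 + g) = 4.64 × 1.031 = 4.7838
Growing perpetuity: P = D₁ / (r − g) = 4.7838 / (0.061 − 0.031) = 159.46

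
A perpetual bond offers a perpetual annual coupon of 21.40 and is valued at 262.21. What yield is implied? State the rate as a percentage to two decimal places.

P = C/r ⇒ r = C/P = 21.40/262.21 = 0.081614

8.16%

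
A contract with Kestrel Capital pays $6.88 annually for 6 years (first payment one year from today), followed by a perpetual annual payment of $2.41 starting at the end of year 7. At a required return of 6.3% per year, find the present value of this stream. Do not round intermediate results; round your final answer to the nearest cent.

$60.03

PV of 6-year annuity: $6.88 × [1 − (1+0.063)^−6] / 0.063 = 33.51464
Perpetuity value at year 6: $2.41 / 0.063 = 38.25397
PV of perpetuity: 38.25397 / (1+0.063)^6 = 26.51410
Total PV = 33.51464 + 26.51410 = 60.02874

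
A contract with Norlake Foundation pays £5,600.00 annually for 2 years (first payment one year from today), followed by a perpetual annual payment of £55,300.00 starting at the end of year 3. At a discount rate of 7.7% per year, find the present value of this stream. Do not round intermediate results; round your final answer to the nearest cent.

PV of 2-year annuity: £5,600.00 × [1 − (1+0.077)^−2] / 0.077 = 10027.51030
Perpetuity value at year 2: £55,300.00 / 0.077 = 718181.81818
PV of perpetuity: 718181.81818 / (1+0.077)^2 = 619160.15392
Total PV = 10027.51030 + 619160.15392 = 629187.66423

£629187.66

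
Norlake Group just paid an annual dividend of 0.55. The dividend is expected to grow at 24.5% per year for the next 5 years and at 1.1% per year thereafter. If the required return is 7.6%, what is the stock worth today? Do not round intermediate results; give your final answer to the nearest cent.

D_1 = 0.68475
D_2 = 0.85251
D_3 = 1.06138
D_4 = 1.32142
D_5 = 1.64516
Terminal value at year 5: TV = D_5×(1+g_2)/(r−g_2) = 1.66326/0.065 = 25.58864
P_0 = D_1/(1+r)^1 + D_2/(1+r)^2 + D_3/(1+r)^3 + D_4/(1+r)^4 + D_5/(1+r)^5 + TV/(1+r)^5
    = 0.63638 + 0.73634 + 0.85199 + 0.98580 + 1.14064 + 17.74132 = 22.09247

22.09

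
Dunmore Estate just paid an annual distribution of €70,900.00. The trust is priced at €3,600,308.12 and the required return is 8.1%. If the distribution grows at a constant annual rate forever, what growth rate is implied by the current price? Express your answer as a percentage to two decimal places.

6.01%

P = D₀(1+g)/(r−g) ⇒ P(r−g) = D₀(1+g) ⇒ g(P+D₀) = P·r − D₀
g = (P·r − D₀)/(P + D₀) = (€3,600,308.12×0.081 − €70,900.00) / (€3,600,308.12 + €70,900.00) = 0.060123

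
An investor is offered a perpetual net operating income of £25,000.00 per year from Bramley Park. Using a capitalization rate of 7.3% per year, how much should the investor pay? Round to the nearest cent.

Level perpetuity: PV = C / r = £25,000.00 / 0.073 = £342,465.75

£342465.75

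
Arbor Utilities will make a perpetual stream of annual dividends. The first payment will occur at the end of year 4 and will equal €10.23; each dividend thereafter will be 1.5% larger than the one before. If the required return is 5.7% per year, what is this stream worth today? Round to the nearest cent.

Value at end of year 3: C₁ / (r − g) = €10.23 / (0.057 − 0.015) = €243.5714
Discount to today: PV = €243.5714 / (1 + 0.057)^3 = €243.5714 / 1.180932 = €206.25

€206.25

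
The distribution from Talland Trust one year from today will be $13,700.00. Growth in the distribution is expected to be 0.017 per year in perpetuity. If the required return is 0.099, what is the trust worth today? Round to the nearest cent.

$167073.17

Growing perpetuity: P = D₁ / (r − g) = $13,700.0000 / (0.099 − 0.017) = $167,073.17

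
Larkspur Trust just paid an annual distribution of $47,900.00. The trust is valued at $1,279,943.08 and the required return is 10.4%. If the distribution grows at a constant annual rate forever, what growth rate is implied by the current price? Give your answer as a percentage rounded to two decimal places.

6.42%

P = D₀(1+g)/(r−g) ⇒ P(r−g) = D₀(1+g) ⇒ g(P+D₀) = P·r − D₀
g = (P·r − D₀)/(P + D₀) = ($1,279,943.08×0.104 − $47,900.00) / ($1,279,943.08 + $47,900.00) = 0.064175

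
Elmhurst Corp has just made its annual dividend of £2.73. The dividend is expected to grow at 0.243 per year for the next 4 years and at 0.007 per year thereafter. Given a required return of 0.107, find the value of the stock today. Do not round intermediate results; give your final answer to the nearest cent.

£58.41

D_1 = 3.39339
D_2 = 4.21798
D_3 = 5.24295
D_4 = 6.51699
Terminal value at year 4: TV = D_4×(1+g_2)/(r−g_2) = 6.56261/0.1 = 65.62611
P_0 = D_1/(1+r)^1 + D_2/(1+r)^2 + D_3/(1+r)^3 + D_4/(1+r)^4 + TV/(1+r)^4
    = 3.06539 + 3.44199 + 3.86485 + 4.33967 + 43.70047 = 58.41238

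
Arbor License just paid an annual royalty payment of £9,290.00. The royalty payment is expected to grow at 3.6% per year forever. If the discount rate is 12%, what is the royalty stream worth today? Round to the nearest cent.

£114576.67

D₁ = D₀ × (1 + g) = £9,290.00 × 1.036 = £9,624.4400
Growing perpetuity: P = D₁ / (r − g) = £9,624.4400 / (0.12 − 0.036) = £114,576.67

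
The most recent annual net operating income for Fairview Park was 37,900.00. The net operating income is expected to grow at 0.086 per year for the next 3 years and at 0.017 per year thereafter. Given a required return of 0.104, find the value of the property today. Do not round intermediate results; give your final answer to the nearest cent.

D_1 = 41159.40000
D_2 = 44699.10840
D_3 = 48543.23172
Terminal value at year 3: TV = D_3×(1+g_2)/(r−g_2) = 49368.46666/0.087 = 567453.63979
P_0 = D_1/(1+r)^1 + D_2/(1+r)^2 + D_3/(1+r)^3 + TV/(1+r)^3
    = 37282.06522 + 36674.20546 + 36076.25646 + 421718.99789 = 531751.52502

531751.53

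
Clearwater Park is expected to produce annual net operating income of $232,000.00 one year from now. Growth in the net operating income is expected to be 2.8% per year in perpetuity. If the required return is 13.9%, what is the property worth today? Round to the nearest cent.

$2090090.09

Growing perpetuity: P = D₁ / (r − g) = $232,000.0000 / (0.139 − 0.028) = $2,090,090.09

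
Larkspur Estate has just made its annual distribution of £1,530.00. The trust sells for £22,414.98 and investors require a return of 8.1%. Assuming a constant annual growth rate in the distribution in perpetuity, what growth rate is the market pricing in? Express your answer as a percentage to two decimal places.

P = D₀(1+g)/(r−g) ⇒ P(r−g) = D₀(1+g) ⇒ g(P+D₀) = P·r − D₀
g = (P·r − D₀)/(P + D₀) = (£22,414.98×0.081 − £1,530.00) / (£22,414.98 + £1,530.00) = 0.011928

1.19%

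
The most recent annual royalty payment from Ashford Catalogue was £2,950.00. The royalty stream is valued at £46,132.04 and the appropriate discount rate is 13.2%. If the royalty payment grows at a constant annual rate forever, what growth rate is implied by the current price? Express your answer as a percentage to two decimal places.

P = D₀(1+g)/(r−g) ⇒ P(r−g) = D₀(1+g) ⇒ g(P+D₀) = P·r − D₀
g = (P·r − D₀)/(P + D₀) = (£46,132.04×0.132 − £2,950.00) / (£46,132.04 + £2,950.00) = 0.063963

6.40%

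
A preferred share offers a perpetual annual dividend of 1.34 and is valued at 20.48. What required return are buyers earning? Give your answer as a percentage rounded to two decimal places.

6.54%

P = C/r ⇒ r = C/P = 1.34/20.48 = 0.065430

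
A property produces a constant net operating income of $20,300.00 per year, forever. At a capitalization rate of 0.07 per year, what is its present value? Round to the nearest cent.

$290000.00

Level perpetuity: PV = C / r = $20,300.00 / 0.07 = $290,000.00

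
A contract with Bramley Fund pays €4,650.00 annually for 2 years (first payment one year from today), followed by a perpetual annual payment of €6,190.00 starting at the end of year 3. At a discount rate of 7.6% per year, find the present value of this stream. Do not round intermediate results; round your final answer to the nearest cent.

PV of 2-year annuity: €4,650.00 × [1 − (1+0.076)^−2] / 0.076 = 8337.88228
Perpetuity value at year 2: €6,190.00 / 0.076 = 81447.36842
PV of perpetuity: 81447.36842 / (1+0.076)^2 = 70348.12297
Total PV = 8337.88228 + 70348.12297 = 78686.00526

€78686.01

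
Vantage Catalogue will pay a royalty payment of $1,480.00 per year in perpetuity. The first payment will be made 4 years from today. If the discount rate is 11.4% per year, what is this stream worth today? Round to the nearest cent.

Value at end of year 3: C / r = $1,480.00 / 0.114 = $12,982.4561
Discount to today: PV = $12,982.4561 / (1 + 0.114)^3 = $12,982.4561 / 1.382470 = $9,390.77

$9390.77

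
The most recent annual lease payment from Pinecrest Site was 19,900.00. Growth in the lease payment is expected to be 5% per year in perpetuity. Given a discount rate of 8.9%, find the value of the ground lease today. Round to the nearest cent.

535769.23

D₁ = D₀ × (1 + g) = 19,900.00 × 1.05 = 20,895.0000
Growing perpetuity: P = D₁ / (r − g) = 20,895.0000 / (0.089 − 0.05) = 535,769.23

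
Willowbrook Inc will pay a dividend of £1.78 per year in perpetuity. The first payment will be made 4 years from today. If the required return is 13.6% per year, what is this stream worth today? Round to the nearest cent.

£8.93

Value at end of year 3: C / r = £1.78 / 0.136 = £13.0882
Discount to today: PV = £13.0882 / (1 + 0.136)^3 = £13.0882 / 1.466003 = £8.93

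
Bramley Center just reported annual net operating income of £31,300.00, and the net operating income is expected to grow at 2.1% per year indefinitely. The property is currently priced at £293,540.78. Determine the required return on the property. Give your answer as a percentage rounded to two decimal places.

12.99%

D₁ = £31,300.00 × 1.021 = £31,957.3000
P = D₁/(r − g) ⇒ r = D₁/P + g = £31,957.3000/£293,540.78 + 0.021 = 0.108868 + 0.021 = 0.129868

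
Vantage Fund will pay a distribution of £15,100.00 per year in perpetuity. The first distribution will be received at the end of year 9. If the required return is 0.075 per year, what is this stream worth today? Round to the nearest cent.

Value at end of year 8: C / r = £15,100.00 / 0.075 = £201,333.3333
Discount to today: PV = £201,333.3333 / (1 + 0.075)^8 = £201,333.3333 / 1.783478 = £112,888.05

£112888.05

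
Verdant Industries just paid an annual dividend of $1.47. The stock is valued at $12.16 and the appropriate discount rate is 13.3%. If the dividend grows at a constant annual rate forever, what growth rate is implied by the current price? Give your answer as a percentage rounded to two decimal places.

1.08%

P = D₀(1+g)/(r−g) ⇒ P(r−g) = D₀(1+g) ⇒ g(P+D₀) = P·r − D₀
g = (P·r − D₀)/(P + D₀) = ($12.16×0.133 − $1.47) / ($12.16 + $1.47) = 0.010806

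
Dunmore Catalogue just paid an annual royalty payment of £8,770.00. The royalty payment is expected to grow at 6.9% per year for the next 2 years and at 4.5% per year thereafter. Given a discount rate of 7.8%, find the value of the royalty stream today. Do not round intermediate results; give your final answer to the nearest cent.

£290419.78

D_1 = 9375.13000
D_2 = 10022.01397
Terminal value at year 2: TV = D_2×(1+g_2)/(r−g_2) = 10473.00460/0.033 = 317363.77572
P_0 = D_1/(1+r)^1 + D_2/(1+r)^2 + TV/(1+r)^2
    = 8696.78108 + 8624.17344 + 273098.82566 = 290419.78018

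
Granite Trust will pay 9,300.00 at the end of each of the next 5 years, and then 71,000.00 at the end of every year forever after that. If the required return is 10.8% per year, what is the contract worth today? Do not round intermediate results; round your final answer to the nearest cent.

428218.62

PV of 5-year annuity: 9,300.00 × [1 − (1+0.108)^−5] / 0.108 = 34545.47363
Perpetuity value at year 5: 71,000.00 / 0.108 = 657407.40741
PV of perpetuity: 657407.40741 / (1+0.108)^5 = 393673.14637
Total PV = 34545.47363 + 393673.14637 = 428218.62000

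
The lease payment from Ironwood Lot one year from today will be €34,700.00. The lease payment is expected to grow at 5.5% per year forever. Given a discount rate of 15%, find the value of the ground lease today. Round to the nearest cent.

€365263.16

Growing perpetuity: P = D₁ / (r − g) = €34,700.0000 / (0.15 − 0.055) = €365,263.16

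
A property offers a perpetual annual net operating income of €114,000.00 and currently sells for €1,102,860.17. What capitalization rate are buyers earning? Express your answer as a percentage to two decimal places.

10.34%

P = C/r ⇒ r = C/P = €114,000.00/€1,102,860.17 = 0.103368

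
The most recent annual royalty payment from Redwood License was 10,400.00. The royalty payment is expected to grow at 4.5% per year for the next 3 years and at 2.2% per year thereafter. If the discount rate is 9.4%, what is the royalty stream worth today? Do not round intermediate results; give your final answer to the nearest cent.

D_1 = 10868.00000
D_2 = 11357.06000
D_3 = 11868.12770
Terminal value at year 3: TV = D_3×(1+g_2)/(r−g_2) = 12129.22651/0.072 = 168461.47930
P_0 = D_1/(1+r)^1 + D_2/(1+r)^2 + D_3/(1+r)^3 + TV/(1+r)^3
    = 9934.18647 + 9489.23662 + 9064.21597 + 128661.50998 = 157149.14904

157149.15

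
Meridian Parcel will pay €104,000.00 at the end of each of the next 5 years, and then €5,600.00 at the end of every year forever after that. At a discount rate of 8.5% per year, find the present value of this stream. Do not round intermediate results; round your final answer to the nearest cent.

€453641.53

PV of 5-year annuity: €104,000.00 × [1 − (1+0.085)^−5] / 0.085 = 409826.77621
Perpetuity value at year 5: €5,600.00 / 0.085 = 65882.35294
PV of perpetuity: 65882.35294 / (1+0.085)^5 = 43814.75730
Total PV = 409826.77621 + 43814.75730 = 453641.53351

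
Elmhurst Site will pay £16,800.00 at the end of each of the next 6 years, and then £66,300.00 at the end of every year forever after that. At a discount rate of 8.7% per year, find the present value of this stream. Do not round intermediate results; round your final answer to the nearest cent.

PV of 6-year annuity: £16,800.00 × [1 − (1+0.087)^−6] / 0.087 = 76042.30412
Perpetuity value at year 6: £66,300.00 / 0.087 = 762068.96552
PV of perpetuity: 762068.96552 / (1+0.087)^6 = 461973.44390
Total PV = 76042.30412 + 461973.44390 = 538015.74802

£538015.75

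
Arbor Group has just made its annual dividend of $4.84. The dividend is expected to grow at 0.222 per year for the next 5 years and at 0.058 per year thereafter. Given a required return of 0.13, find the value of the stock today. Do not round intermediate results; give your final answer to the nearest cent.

D_1 = 5.91448
D_2 = 7.22749
D_3 = 8.83200
D_4 = 10.79270
D_5 = 13.18868
Terminal value at year 5: TV = D_5×(1+g_2)/(r−g_2) = 13.95363/0.072 = 193.80035
P_0 = D_1/(1+r)^1 + D_2/(1+r)^2 + D_3/(1+r)^3 + D_4/(1+r)^4 + D_5/(1+r)^5 + TV/(1+r)^5
    = 5.23405 + 5.66019 + 6.12102 + 6.61937 + 7.15829 + 105.18707 = 135.97998

$135.98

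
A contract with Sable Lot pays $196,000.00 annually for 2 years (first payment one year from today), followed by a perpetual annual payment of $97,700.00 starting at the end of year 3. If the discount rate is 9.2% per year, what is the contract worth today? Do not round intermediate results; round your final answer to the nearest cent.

$1234409.19

PV of 2-year annuity: $196,000.00 × [1 − (1+0.092)^−2] / 0.092 = 343852.72847
Perpetuity value at year 2: $97,700.00 / 0.092 = 1061956.52174
PV of perpetuity: 1061956.52174 / (1+0.092)^2 = 890556.46270
Total PV = 343852.72847 + 890556.46270 = 1234409.19117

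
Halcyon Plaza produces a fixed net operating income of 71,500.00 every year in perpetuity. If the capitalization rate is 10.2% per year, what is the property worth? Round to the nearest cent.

Level perpetuity: PV = C / r = 71,500.00 / 0.102 = 700,980.39

700980.39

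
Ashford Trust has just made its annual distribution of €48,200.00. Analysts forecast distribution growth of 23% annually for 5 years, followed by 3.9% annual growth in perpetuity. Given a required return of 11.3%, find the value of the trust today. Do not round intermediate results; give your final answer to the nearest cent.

D_1 = 59286.00000
D_2 = 72921.78000
D_3 = 89693.78940
D_4 = 110323.36096
D_5 = 135697.73398
Terminal value at year 5: TV = D_5×(1+g_2)/(r−g_2) = 140989.94561/0.074 = 1905269.53525
P_0 = D_1/(1+r)^1 + D_2/(1+r)^2 + D_3/(1+r)^3 + D_4/(1+r)^4 + D_5/(1+r)^5 + TV/(1+r)^5
    = 53266.84636 + 58866.32617 + 65054.43054 + 71893.03644 + 79450.52545 + 1115528.32350 = 1444059.48845

€1444059.49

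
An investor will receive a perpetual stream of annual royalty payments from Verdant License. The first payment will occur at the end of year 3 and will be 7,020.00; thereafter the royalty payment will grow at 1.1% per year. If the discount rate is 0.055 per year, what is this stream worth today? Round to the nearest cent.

Value at end of year 2: C₁ / (r − g) = 7,020.00 / (0.055 − 0.011) = 159,545.4545
Discount to today: PV = 159,545.4545 / (1 + 0.055)^2 = 159,545.4545 / 1.113025 = 143,344.00

143344.00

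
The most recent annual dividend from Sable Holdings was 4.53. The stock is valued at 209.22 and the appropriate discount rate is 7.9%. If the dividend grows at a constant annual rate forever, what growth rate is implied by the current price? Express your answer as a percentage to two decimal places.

P = D₀(1+g)/(r−g) ⇒ P(r−g) = D₀(1+g) ⇒ g(P+D₀) = P·r − D₀
g = (P·r − D₀)/(P + D₀) = (209.22×0.079 − 4.53) / (209.22 + 4.53) = 0.056133

5.61%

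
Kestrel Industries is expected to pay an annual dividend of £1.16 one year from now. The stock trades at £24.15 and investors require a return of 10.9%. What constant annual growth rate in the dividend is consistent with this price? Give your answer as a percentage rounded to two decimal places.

6.10%

P = D₁/(r−g) ⇒ g = r − D₁/P = 0.109 − £1.16/£24.15 = 0.060967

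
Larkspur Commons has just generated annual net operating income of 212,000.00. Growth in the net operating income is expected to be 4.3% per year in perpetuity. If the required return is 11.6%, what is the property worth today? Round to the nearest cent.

3028986.30

D₁ = D₀ × (1 + g) = 212,000.00 × 1.043 = 221,116.0000
Growing perpetuity: P = D₁ / (r − g) = 221,116.0000 / (0.116 − 0.043) = 3,028,986.30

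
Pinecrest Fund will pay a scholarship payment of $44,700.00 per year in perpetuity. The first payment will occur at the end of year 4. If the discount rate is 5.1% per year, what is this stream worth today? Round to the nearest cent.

Value at end of year 3: C / r = $44,700.00 / 0.051 = $876,470.5882
Discount to today: PV = $876,470.5882 / (1 + 0.051)^3 = $876,470.5882 / 1.160936 = $754,969.14

$754969.14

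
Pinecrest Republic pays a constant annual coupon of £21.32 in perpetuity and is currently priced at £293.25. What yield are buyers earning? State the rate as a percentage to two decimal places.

7.27%

P = C/r ⇒ r = C/P = £21.32/£293.25 = 0.072702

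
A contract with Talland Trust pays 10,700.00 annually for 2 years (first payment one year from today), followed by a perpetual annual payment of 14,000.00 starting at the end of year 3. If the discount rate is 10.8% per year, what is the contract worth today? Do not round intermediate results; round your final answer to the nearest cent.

123963.26

PV of 2-year annuity: 10,700.00 × [1 − (1+0.108)^−2] / 0.108 = 18372.77952
Perpetuity value at year 2: 14,000.00 / 0.108 = 129629.62963
PV of perpetuity: 129629.62963 / (1+0.108)^2 = 105590.47885
Total PV = 18372.77952 + 105590.47885 = 123963.25837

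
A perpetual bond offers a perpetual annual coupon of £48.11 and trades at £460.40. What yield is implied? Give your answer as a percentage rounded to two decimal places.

10.45%

P = C/r ⇒ r = C/P = £48.11/£460.40 = 0.104496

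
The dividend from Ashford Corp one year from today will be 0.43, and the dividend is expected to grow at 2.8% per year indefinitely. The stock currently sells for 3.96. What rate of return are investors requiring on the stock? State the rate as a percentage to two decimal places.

P = D₁/(r − g) ⇒ r = D₁/P + g = 0.4300/3.96 + 0.028 = 0.108586 + 0.028 = 0.136586

13.66%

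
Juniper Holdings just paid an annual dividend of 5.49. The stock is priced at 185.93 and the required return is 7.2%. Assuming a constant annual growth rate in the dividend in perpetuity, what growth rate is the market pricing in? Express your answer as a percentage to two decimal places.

P = D₀(1+g)/(r−g) ⇒ P(r−g) = D₀(1+g) ⇒ g(P+D₀) = P·r − D₀
g = (P·r − D₀)/(P + D₀) = (185.93×0.072 − 5.49) / (185.93 + 5.49) = 0.041255

4.13%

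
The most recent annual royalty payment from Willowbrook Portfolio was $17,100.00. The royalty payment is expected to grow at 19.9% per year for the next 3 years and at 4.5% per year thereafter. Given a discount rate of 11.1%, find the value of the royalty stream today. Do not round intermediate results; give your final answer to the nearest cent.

D_1 = 20502.90000
D_2 = 24582.97710
D_3 = 29474.98954
Terminal value at year 3: TV = D_3×(1+g_2)/(r−g_2) = 30801.36407/0.066 = 466687.33443
P_0 = D_1/(1+r)^1 + D_2/(1+r)^2 + D_3/(1+r)^3 + TV/(1+r)^3
    = 18454.45545 + 19916.19449 + 21493.71485 + 340317.15174 = 400181.51652

$400181.52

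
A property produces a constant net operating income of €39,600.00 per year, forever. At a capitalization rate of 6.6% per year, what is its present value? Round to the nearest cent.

€600000.00

Level perpetuity: PV = C / r = €39,600.00 / 0.066 = €600,000.00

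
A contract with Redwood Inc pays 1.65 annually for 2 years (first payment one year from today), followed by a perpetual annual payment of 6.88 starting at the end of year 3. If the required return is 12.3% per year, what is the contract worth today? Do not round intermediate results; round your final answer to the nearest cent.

47.13

PV of 2-year annuity: 1.65 × [1 − (1+0.123)^−2] / 0.123 = 2.77763
Perpetuity value at year 2: 6.88 / 0.123 = 55.93496
PV of perpetuity: 55.93496 / (1+0.123)^2 = 44.35308
Total PV = 2.77763 + 44.35308 = 47.13071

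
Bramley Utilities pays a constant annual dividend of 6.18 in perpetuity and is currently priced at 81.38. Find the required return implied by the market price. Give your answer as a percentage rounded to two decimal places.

P = C/r ⇒ r = C/P = 6.18/81.38 = 0.075940

7.59%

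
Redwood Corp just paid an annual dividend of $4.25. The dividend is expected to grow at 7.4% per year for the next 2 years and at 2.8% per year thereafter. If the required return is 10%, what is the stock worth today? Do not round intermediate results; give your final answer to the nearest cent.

$66.05

D_1 = 4.56450
D_2 = 4.90227
Terminal value at year 2: TV = D_2×(1+g_2)/(r−g_2) = 5.03954/0.072 = 69.99356
P_0 = D_1/(1+r)^1 + D_2/(1+r)^2 + TV/(1+r)^2
    = 4.14955 + 4.05147 + 57.84592 = 66.04693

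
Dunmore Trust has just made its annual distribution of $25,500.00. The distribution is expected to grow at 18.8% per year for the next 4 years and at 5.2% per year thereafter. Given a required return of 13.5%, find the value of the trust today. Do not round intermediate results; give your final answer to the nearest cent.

$502412.68

D_1 = 30294.00000
D_2 = 35989.27200
D_3 = 42755.25514
D_4 = 50793.24310
Terminal value at year 4: TV = D_4×(1+g_2)/(r−g_2) = 53434.49174/0.083 = 643789.05714
P_0 = D_1/(1+r)^1 + D_2/(1+r)^2 + D_3/(1+r)^3 + D_4/(1+r)^4 + TV/(1+r)^4
    = 26690.74890 + 27937.10105 + 29241.65291 + 30607.12216 + 387936.05436 = 502412.67937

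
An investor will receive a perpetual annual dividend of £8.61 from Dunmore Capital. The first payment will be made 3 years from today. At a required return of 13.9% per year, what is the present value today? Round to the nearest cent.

Value at end of year 2: C / r = £8.61 / 0.139 = £61.9424
Discount to today: PV = £61.9424 / (1 + 0.139)^2 = £61.9424 / 1.297321 = £47.75

£47.75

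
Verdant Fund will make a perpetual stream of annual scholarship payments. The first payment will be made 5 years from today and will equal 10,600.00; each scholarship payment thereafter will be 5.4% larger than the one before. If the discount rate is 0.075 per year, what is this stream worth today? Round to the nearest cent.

377965.98

Value at end of year 4: C₁ / (r − g) = 10,600.00 / (0.075 − 0.054) = 504,761.9048
Discount to today: PV = 504,761.9048 / (1 + 0.075)^4 = 504,761.9048 / 1.335469 = 377,965.98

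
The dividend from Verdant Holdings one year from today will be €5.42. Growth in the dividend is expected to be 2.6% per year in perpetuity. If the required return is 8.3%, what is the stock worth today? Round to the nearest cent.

€95.09

Growing perpetuity: P = D₁ / (r − g) = €5.4200 / (0.083 − 0.026) = €95.09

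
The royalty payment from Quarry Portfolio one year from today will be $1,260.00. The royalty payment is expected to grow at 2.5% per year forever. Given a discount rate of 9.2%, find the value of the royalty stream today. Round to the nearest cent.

Growing perpetuity: P = D₁ / (r − g) = $1,260.0000 / (0.092 − 0.025) = $18,805.97

$18805.97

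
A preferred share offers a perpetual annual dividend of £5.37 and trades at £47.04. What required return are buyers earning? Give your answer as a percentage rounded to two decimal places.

P = C/r ⇒ r = C/P = £5.37/£47.04 = 0.114158

11.42%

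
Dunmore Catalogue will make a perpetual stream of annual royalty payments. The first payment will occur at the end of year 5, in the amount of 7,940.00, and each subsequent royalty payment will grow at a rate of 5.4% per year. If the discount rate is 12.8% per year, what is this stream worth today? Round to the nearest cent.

66275.40

Value at end of year 4: C₁ / (r − g) = 7,940.00 / (0.128 − 0.054) = 107,297.2973
Discount to today: PV = 107,297.2973 / (1 + 0.128)^4 = 107,297.2973 / 1.618961 = 66,275.40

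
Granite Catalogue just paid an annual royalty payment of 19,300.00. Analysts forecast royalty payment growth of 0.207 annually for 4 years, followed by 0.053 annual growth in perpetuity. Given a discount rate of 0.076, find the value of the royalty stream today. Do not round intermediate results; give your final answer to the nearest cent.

D_1 = 23295.10000
D_2 = 28117.18570
D_3 = 33937.44314
D_4 = 40962.49387
Terminal value at year 4: TV = D_4×(1+g_2)/(r−g_2) = 43133.50604/0.023 = 1875369.82804
P_0 = D_1/(1+r)^1 + D_2/(1+r)^2 + D_3/(1+r)^3 + D_4/(1+r)^4 + TV/(1+r)^4
    = 21649.72119 + 24285.51438 + 27242.20805 + 30558.87092 + 1399064.82970 = 1502801.14424

1502801.14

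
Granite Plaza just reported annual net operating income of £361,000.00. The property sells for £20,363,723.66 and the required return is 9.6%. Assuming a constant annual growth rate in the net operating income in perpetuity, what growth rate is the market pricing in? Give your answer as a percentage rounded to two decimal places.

7.69%

P = D₀(1+g)/(r−g) ⇒ P(r−g) = D₀(1+g) ⇒ g(P+D₀) = P·r − D₀
g = (P·r − D₀)/(P + D₀) = (£20,363,723.66×0.096 − £361,000.00) / (£20,363,723.66 + £361,000.00) = 0.076909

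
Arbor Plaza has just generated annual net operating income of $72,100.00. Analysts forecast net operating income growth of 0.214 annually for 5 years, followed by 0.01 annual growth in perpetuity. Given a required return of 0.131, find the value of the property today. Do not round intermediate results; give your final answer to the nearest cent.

D_1 = 87529.40000
D_2 = 106260.69160
D_3 = 129000.47960
D_4 = 156606.58224
D_5 = 190120.39084
Terminal value at year 5: TV = D_5×(1+g_2)/(r−g_2) = 192021.59474/0.121 = 1586955.32847
P_0 = D_1/(1+r)^1 + D_2/(1+r)^2 + D_3/(1+r)^3 + D_4/(1+r)^4 + D_5/(1+r)^5 + TV/(1+r)^5
    = 77391.15827 + 83070.61551 + 89166.86757 + 95710.50153 + 102734.34912 + 857534.64971 = 1305608.14171

$1305608.14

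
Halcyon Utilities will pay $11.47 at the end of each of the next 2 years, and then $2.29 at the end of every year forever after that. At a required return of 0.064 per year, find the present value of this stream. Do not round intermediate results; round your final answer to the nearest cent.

PV of 2-year annuity: $11.47 × [1 − (1+0.064)^−2] / 0.064 = 20.91172
Perpetuity value at year 2: $2.29 / 0.064 = 35.78125
PV of perpetuity: 35.78125 / (1+0.064)^2 = 31.60620
Total PV = 20.91172 + 31.60620 = 52.51792

$52.52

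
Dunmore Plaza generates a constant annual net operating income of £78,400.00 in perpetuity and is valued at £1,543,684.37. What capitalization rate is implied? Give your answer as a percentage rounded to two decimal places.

P = C/r ⇒ r = C/P = £78,400.00/£1,543,684.37 = 0.050788

5.08%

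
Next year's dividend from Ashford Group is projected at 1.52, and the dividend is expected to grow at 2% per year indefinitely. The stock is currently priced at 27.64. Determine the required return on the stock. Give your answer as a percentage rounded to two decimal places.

P = D₁/(r − g) ⇒ r = D₁/P + g = 1.5200/27.64 + 0.02 = 0.054993 + 0.02 = 0.074993

7.50%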